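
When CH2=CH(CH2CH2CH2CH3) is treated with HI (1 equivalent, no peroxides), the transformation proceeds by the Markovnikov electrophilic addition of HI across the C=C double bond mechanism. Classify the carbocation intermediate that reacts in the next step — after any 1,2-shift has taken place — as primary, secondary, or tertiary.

secondary

Step 1: Electrophilic addition begins with the π(C=C) electrons forming a bond to the proton of HI. Following Markovnikov's rule, the resulting cation is secondary. The H–I bond breaks heterolytically, releasing I⁻.
No single 1,2-shift to an adjacent carbon would give a more-substituted cation, so no rearrangement occurs.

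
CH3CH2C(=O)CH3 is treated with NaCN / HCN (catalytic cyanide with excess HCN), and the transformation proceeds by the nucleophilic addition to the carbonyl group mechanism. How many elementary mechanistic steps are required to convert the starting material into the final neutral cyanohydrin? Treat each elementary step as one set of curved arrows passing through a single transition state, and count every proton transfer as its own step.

Step 1: Nucleophilic addition: CN⁻ adds to the carbonyl carbon, pushing the π(C=O) electron pair onto oxygen and giving a tetrahedral alkoxide.
Step 2: The alkoxide is protonated in situ by undissociated HCN, yielding a cyanohydrin; the CN⁻ so formed carries on the cycle.
Total: 2 elementary steps.

2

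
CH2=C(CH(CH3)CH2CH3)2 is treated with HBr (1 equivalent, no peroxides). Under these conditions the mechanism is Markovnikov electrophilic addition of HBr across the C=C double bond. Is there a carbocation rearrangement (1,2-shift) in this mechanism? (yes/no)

The first-formed carbocation is tertiary.
No single 1,2-shift to an adjacent carbon would produce a more-substituted cation than the one already present, so no rearrangement occurs.

no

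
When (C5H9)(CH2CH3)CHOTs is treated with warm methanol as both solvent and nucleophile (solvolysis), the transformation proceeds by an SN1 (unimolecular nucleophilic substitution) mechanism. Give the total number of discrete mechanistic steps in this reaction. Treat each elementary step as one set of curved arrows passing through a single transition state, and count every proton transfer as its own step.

Step 1: Ionisation: the C–O σ-bond cleaves heterolytically; both bonding electrons depart with TsO⁻, leaving a secondary carbocation at the α-carbon.
Step 2: A 1,2-hydride shift from the adjacent cyclopentyl carbon moves the positive charge from the secondary centre to an adjacent carbon, generating a more stable tertiary carbocation.
Step 3: CH3OH donates an oxygen lone pair into the empty p orbital of the cation, giving a protonated ether (an oxonium ion).
Step 4: Proton transfer from the O–H of the oxonium ion to a solvent molecule delivers the neutral ether.
Total: 4 elementary steps.

4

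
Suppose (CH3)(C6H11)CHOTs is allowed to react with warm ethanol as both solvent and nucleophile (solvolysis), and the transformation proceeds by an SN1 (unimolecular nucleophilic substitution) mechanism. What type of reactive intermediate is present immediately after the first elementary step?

secondary carbocation

Step 1: Unassisted departure of TsO⁻ (taking the C–O bonding pair) generates a secondary carbocation.
After step 1 the species present is a secondary carbocation.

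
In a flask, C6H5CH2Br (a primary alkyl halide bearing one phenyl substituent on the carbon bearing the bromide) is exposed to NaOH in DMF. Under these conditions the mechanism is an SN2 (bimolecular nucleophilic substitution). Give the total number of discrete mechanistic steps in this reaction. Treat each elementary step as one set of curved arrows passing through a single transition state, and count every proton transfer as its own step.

1

Step 1: The hydroxide nucleophile donates a lone pair from O to the α-carbon in a backside attack; simultaneously the C–Br σ-bond breaks and both of its electrons leave with Br⁻. One concerted step with inversion of configuration.
Total: 1 elementary step.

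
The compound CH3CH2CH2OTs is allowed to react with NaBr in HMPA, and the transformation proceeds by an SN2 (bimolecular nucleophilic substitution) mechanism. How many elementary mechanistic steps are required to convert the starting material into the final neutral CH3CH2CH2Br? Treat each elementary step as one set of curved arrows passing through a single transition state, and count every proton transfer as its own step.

Step 1: The bromide nucleophile donates a lone pair from Br to the α-carbon in a backside attack; simultaneously the C–O σ-bond breaks and both of its electrons leave with TsO⁻. One concerted step with inversion of configuration.
Total: 1 elementary step.

1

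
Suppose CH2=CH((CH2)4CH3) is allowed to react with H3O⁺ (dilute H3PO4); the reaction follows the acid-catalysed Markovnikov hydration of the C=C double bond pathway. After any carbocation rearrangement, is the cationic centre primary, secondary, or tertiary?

secondary

Step 1: Electrophilic addition begins with the π(C=C) electrons forming a bond to the proton of H3O⁺. Following Markovnikov's rule, the resulting cation is secondary. H2O is released.
No single 1,2-shift to an adjacent carbon would give a more-substituted cation, so no rearrangement occurs.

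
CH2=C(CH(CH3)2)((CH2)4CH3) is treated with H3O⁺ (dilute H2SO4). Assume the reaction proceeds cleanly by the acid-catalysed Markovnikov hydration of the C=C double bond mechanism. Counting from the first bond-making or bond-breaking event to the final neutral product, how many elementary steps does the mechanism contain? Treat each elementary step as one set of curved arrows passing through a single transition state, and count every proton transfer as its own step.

Step 1: Protonation of the alkene by H3O⁺: the π bond acts as the nucleophile and picks up H⁺, giving the more stable (Markovnikov) tertiary carbocation. H2O is released.
(No 1,2-shift: no single shift to an adjacent carbon would give a more stable cation.)
Step 2: Nucleophilic capture of the cation by H2O produces the protonated alcohol (an oxonium ion).
Step 3: H2O removes a proton from the oxonium oxygen, regenerating H3O⁺ and giving the neutral alcohol.
Total: 3 elementary steps.

3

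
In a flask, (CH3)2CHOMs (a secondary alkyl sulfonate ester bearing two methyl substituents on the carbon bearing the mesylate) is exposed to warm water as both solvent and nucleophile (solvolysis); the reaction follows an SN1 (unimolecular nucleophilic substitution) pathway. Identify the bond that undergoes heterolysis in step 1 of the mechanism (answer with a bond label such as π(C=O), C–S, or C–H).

Step 1: Rate-determining heterolysis of the C–O bond gives MsO⁻ and a secondary carbocation.
The bond broken in this step is the C–O bond.

C–O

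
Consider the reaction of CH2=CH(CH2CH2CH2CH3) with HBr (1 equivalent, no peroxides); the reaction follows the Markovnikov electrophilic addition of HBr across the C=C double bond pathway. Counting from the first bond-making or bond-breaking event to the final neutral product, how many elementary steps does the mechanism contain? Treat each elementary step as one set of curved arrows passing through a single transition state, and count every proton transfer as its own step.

Step 1: Electrophilic addition begins with the π(C=C) electrons forming a bond to the proton of HBr. Following Markovnikov's rule, the resulting cation is secondary. The H–Br bond breaks heterolytically, releasing Br⁻.
(No 1,2-shift: no single shift to an adjacent carbon would give a more stable cation.)
Step 2: The Br⁻ anion donates a lone pair to the carbocation, forming the new C–Br σ-bond and giving the neutral alkyl halide.
Total: 2 elementary steps.

2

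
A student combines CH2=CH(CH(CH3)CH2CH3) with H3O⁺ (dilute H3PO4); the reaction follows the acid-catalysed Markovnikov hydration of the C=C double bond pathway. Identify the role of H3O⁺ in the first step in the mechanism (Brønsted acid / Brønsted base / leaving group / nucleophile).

Brønsted acid

Step 1: Electrophilic addition begins with the π(C=C) electrons forming a bond to the proton of H3O⁺. Following Markovnikov's rule, the resulting cation is secondary. H2O is released.
H3O⁺ in the first step donates a proton in a proton-transfer step — a Brønsted acid.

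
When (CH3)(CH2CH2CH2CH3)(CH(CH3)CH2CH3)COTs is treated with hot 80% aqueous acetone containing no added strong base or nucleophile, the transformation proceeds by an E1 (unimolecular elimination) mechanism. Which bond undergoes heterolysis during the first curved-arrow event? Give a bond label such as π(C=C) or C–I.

Step 1: Unassisted departure of TsO⁻ (taking the C–O bonding pair) generates a tertiary carbocation.
The bond broken in this step is the C–O bond.

C–O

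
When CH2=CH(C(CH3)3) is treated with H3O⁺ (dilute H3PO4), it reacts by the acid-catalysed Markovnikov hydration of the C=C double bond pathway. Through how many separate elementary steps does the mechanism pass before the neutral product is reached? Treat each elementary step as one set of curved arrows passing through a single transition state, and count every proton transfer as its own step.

Step 1: The π electrons of the C=C bond attack a proton of H3O⁺; Markovnikov addition places the new C–H on the less-substituted alkene carbon, so the positive charge ends up on the more-substituted carbon — a secondary carbocation. H2O is released.
Step 2: A methyl group with its bonding pair migrates from the adjacent tert-butyl carbon to the cationic centre — a 1,2-methyl shift — upgrading the secondary cation to a tertiary one.
Step 3: A lone pair on the oxygen of H2O attacks the carbocation, forming a C–O bond and an oxonium ion (a protonated alcohol).
Step 4: Proton transfer from the O–H of the oxonium ion to H2O completes the catalytic cycle and yields the alcohol.
Total: 4 elementary steps.

4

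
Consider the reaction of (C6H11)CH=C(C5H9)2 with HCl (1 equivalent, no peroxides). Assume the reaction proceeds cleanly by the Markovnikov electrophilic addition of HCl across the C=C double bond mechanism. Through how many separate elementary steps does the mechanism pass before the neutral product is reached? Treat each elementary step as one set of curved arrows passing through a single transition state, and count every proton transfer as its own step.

2

Step 1: Electrophilic addition begins with the π(C=C) electrons forming a bond to the proton of HCl. Following Markovnikov's rule, the resulting cation is tertiary. The H–Cl bond breaks heterolytically, releasing Cl⁻.
(No 1,2-shift: no single shift to an adjacent carbon would give a more stable cation.)
Step 2: Cl⁻ captures the cation: a lone pair on Cl⁻ fills the empty p orbital, producing the alkyl halide product.
Total: 2 elementary steps.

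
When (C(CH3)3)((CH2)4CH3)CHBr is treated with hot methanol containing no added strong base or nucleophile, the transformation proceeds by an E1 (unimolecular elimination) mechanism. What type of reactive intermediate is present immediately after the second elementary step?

Step 1: Ionisation: the C–Br σ-bond cleaves heterolytically; both bonding electrons depart with Br⁻, leaving a secondary carbocation at the α-carbon.
Step 2: A 1,2-methyl shift from the adjacent tert-butyl carbon moves the positive charge from the secondary centre to an adjacent carbon, generating a more stable tertiary carbocation.
After step 2 the species present is a tertiary carbocation.

tertiary carbocation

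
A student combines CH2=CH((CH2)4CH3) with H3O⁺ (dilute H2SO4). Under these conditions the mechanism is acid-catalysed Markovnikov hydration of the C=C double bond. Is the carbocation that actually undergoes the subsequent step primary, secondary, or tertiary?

Step 1: Electrophilic addition begins with the π(C=C) electrons forming a bond to the proton of H3O⁺. Following Markovnikov's rule, the resulting cation is secondary. H2O is released.
No single 1,2-shift to an adjacent carbon would give a more-substituted cation, so no rearrangement occurs.

secondary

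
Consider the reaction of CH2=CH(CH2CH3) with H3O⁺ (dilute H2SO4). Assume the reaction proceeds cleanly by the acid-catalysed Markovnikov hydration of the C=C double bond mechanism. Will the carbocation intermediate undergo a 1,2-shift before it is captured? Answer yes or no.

The first-formed carbocation is secondary.
No single 1,2-shift to an adjacent carbon would produce a more-substituted cation than the one already present, so no rearrangement occurs.

no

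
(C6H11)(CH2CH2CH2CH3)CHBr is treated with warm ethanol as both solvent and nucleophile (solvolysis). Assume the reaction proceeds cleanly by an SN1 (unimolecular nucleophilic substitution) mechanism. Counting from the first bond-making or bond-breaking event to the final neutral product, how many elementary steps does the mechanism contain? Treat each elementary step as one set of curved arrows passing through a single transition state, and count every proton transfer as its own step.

Step 1: Unassisted departure of Br⁻ (taking the C–Br bonding pair) generates a secondary carbocation.
Step 2: A 1,2-hydride shift from the adjacent cyclohexyl carbon moves the positive charge from the secondary centre to an adjacent carbon, generating a more stable tertiary carbocation.
Step 3: CH3CH2OH donates an oxygen lone pair into the empty p orbital of the cation, giving a protonated ether (an oxonium ion).
Step 4: Proton transfer from the O–H of the oxonium ion to a solvent molecule delivers the neutral ether.
Total: 4 elementary steps.

4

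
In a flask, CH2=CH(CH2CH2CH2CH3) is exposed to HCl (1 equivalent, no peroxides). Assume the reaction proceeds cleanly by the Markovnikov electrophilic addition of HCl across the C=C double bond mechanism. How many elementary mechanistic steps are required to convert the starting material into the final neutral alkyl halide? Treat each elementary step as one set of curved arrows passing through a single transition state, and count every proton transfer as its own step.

Step 1: Protonation of the alkene by HCl: the π bond acts as the nucleophile and picks up H⁺, giving the more stable (Markovnikov) secondary carbocation. The H–Cl bond breaks heterolytically, releasing Cl⁻.
(No 1,2-shift: no single shift to an adjacent carbon would give a more stable cation.)
Step 2: Nucleophilic attack by Cl⁻ on the carbocation completes the addition, giving R–Cl.
Total: 2 elementary steps.

2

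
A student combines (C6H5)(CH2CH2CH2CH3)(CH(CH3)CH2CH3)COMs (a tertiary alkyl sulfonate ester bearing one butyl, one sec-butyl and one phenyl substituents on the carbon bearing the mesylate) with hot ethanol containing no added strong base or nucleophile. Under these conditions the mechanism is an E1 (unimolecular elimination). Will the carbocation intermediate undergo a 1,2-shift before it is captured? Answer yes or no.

The first-formed carbocation is tertiary.
No single 1,2-shift to an adjacent carbon would produce a more-substituted cation than the one already present, so no rearrangement occurs.

no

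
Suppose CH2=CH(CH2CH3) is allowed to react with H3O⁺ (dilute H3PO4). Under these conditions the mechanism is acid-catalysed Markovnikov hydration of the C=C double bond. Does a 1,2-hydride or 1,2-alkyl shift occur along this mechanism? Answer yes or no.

The first-formed carbocation is secondary.
No single 1,2-shift to an adjacent carbon would produce a more-substituted cation than the one already present, so no rearrangement occurs.

no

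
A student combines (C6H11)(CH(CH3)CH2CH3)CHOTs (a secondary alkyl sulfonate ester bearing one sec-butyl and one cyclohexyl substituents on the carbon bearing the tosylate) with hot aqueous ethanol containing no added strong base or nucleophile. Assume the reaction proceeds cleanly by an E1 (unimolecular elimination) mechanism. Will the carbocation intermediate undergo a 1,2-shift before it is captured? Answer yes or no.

yes

The first-formed carbocation is secondary.
The adjacent sec-butyl carbon already bears 2 other carbon substituents and has a hydrogen to migrate; after a 1,2-hydride shift from that carbon the positive charge sits on a tertiary centre.
Tertiary is more stable than secondary, so the shift occurs.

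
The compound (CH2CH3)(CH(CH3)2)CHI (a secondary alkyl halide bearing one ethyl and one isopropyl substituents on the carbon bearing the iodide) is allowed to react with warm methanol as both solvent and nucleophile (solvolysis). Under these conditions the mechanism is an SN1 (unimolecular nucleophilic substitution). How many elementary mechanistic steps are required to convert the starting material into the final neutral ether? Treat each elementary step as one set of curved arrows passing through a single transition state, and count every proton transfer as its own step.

Step 1: The C–I bond breaks with both electrons going to the iodide; I⁻ leaves and a secondary carbocation remains.
Step 2: A 1,2-hydride shift from the adjacent isopropyl carbon moves the positive charge from the secondary centre to an adjacent carbon, generating a more stable tertiary carbocation.
Step 3: A lone pair on the oxygen of CH3OH attacks the carbocation, forming a new C–O σ-bond and an oxonium ion.
Step 4: A second solvent molecule removes the proton on oxygen, giving the neutral ether product.
Total: 4 elementary steps.

4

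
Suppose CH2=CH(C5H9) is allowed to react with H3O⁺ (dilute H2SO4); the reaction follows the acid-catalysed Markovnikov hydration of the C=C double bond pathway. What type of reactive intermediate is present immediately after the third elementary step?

Step 1: Electrophilic addition begins with the π(C=C) electrons forming a bond to the proton of H3O⁺. Following Markovnikov's rule, the resulting cation is secondary. H2O is released.
Step 2: A 1,2-hydride shift from the adjacent cyclopentyl carbon moves the positive charge from the secondary centre to an adjacent carbon, generating a more stable tertiary carbocation.
Step 3: A lone pair on the oxygen of H2O attacks the carbocation, forming a C–O bond and an oxonium ion (a protonated alcohol).
After step 3 the species present is an oxonium ion.

oxonium ion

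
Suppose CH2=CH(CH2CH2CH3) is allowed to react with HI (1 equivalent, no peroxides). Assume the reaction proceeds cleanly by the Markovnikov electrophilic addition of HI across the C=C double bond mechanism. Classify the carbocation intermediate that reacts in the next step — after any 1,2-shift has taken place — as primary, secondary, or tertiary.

Step 1: Electrophilic addition begins with the π(C=C) electrons forming a bond to the proton of HI. Following Markovnikov's rule, the resulting cation is secondary. The H–I bond breaks heterolytically, releasing I⁻.
No single 1,2-shift to an adjacent carbon would give a more-substituted cation, so no rearrangement occurs.

secondary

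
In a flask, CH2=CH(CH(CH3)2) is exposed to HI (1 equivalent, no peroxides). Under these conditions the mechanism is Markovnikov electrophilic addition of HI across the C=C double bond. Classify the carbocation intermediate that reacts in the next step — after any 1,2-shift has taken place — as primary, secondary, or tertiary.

tertiary

Step 1: The π electrons of the C=C bond attack a proton of HI; Markovnikov addition places the new C–H on the less-substituted alkene carbon, so the positive charge ends up on the more-substituted carbon — a secondary carbocation. The H–I bond breaks heterolytically, releasing I⁻.
Step 2: A hydride (H with its bonding pair) migrates from the adjacent isopropyl carbon to the cationic centre — a 1,2-hydride shift — upgrading the secondary cation to a tertiary one.
The cation rearranges from secondary to tertiary via a 1,2-hydride shift from the adjacent isopropyl carbon; the tertiary cation is what reacts next.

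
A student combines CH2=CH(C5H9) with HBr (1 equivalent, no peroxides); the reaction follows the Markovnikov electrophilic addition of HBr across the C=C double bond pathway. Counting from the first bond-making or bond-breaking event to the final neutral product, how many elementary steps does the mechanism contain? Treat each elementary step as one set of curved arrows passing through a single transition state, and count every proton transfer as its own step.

Step 1: Electrophilic addition begins with the π(C=C) electrons forming a bond to the proton of HBr. Following Markovnikov's rule, the resulting cation is secondary. The H–Br bond breaks heterolytically, releasing Br⁻.
Step 2: Carbocation rearrangement: a 1,2-hydride shift from the adjacent cyclopentyl carbon converts the initially-formed secondary cation into the more stable tertiary cation.
Step 3: Nucleophilic attack by Br⁻ on the carbocation completes the addition, giving R–Br.
Total: 3 elementary steps.

3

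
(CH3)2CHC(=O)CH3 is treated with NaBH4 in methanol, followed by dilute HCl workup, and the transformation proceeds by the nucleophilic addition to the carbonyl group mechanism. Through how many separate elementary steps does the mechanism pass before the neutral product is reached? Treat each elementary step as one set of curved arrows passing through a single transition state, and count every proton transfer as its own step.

2

Step 1: A lone pair / filled orbital on H⁻ (delivered from BH4⁻) attacks the electrophilic carbonyl carbon; the π(C=O) electrons shift onto oxygen, producing a tetrahedral alkoxide intermediate.
Step 2: Protonation of the alkoxide by dilute HCl workup furnishes an alcohol.
Total: 2 elementary steps.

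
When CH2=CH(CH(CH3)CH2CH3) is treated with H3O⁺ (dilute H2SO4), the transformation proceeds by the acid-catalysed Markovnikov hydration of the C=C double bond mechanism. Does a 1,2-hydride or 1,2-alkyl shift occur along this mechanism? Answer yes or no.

The first-formed carbocation is secondary.
The adjacent sec-butyl carbon already bears 2 other carbon substituents and has a hydrogen to migrate; after a 1,2-hydride shift from that carbon the positive charge sits on a tertiary centre.
Tertiary is more stable than secondary, so the shift occurs.

yes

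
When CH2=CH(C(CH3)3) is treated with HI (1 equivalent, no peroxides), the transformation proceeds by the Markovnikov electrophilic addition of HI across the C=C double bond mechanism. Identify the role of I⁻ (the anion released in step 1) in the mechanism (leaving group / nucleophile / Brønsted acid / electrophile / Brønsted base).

Step 3: I⁻ captures the cation: a lone pair on I⁻ fills the empty p orbital, producing the alkyl halide product.
I⁻ (the anion released in step 1) donates an electron pair to form a new σ-bond to carbon — it is the nucleophile.

nucleophile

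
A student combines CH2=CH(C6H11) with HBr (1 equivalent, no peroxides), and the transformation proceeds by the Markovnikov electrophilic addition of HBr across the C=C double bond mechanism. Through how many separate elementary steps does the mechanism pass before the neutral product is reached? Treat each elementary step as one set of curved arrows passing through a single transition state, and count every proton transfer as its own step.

Step 1: The π electrons of the C=C bond attack a proton of HBr; Markovnikov addition places the new C–H on the less-substituted alkene carbon, so the positive charge ends up on the more-substituted carbon — a secondary carbocation. The H–Br bond breaks heterolytically, releasing Br⁻.
Step 2: A 1,2-hydride shift from the adjacent cyclohexyl carbon moves the positive charge from the secondary centre to an adjacent carbon, generating a more stable tertiary carbocation.
Step 3: Br⁻ captures the cation: a lone pair on Br⁻ fills the empty p orbital, producing the alkyl halide product.
Total: 3 elementary steps.

3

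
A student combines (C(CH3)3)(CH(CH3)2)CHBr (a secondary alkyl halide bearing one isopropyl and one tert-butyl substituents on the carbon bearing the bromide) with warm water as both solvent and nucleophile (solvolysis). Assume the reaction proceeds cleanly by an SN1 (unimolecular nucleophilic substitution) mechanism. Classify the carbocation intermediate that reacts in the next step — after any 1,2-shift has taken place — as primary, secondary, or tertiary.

tertiary

Step 1: Rate-determining heterolysis of the C–Br bond gives Br⁻ and a secondary carbocation.
Step 2: A hydride (H with its bonding pair) migrates from the adjacent isopropyl carbon to the cationic centre — a 1,2-hydride shift — upgrading the secondary cation to a tertiary one.
The cation rearranges from secondary to tertiary via a 1,2-hydride shift from the adjacent isopropyl carbon; the tertiary cation is what reacts next.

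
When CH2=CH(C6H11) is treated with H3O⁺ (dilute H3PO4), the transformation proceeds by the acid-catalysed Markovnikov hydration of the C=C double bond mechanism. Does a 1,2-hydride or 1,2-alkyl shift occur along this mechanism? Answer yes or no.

The first-formed carbocation is secondary.
The adjacent cyclohexyl carbon already bears 2 other carbon substituents and has a hydrogen to migrate; after a 1,2-hydride shift from that carbon the positive charge sits on a tertiary centre.
Tertiary is more stable than secondary, so the shift occurs.

yes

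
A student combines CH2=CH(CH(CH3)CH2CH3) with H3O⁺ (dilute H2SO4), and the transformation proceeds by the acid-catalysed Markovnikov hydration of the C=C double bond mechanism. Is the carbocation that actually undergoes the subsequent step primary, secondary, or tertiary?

Step 1: The π electrons of the C=C bond attack a proton of H3O⁺; Markovnikov addition places the new C–H on the less-substituted alkene carbon, so the positive charge ends up on the more-substituted carbon — a secondary carbocation. H2O is released.
Step 2: Carbocation rearrangement: a 1,2-hydride shift from the adjacent sec-butyl carbon converts the initially-formed secondary cation into the more stable tertiary cation.
The cation rearranges from secondary to tertiary via a 1,2-hydride shift from the adjacent sec-butyl carbon; the tertiary cation is what reacts next.

tertiary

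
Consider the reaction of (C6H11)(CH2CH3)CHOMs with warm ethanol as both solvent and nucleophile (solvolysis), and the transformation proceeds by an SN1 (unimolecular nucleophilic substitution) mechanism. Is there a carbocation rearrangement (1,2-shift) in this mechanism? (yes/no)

yes

The first-formed carbocation is secondary.
The adjacent cyclohexyl carbon already bears 2 other carbon substituents and has a hydrogen to migrate; after a 1,2-hydride shift from that carbon the positive charge sits on a tertiary centre.
Tertiary is more stable than secondary, so the shift occurs.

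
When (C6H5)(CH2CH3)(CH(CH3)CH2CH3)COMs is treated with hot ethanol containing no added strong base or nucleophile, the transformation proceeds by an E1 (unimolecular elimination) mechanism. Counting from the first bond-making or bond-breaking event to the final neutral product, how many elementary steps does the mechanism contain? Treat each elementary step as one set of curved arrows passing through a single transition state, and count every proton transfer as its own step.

2

Step 1: The C–O bond breaks with both electrons going to the mesylate; MsO⁻ leaves and a tertiary carbocation remains.
(No 1,2-shift: no single shift to an adjacent carbon would give a more stable cation.)
Step 2: Loss of a β-proton to an ethanol molecule of the solvent: the C–H bonding pair collapses toward the cationic carbon to form the C=C π bond, yielding the alkene.
Total: 2 elementary steps.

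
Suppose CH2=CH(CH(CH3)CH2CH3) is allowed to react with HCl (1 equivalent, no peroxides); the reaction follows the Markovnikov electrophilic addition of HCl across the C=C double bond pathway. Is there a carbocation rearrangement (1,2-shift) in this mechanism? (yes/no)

yes

The first-formed carbocation is secondary.
The adjacent sec-butyl carbon already bears 2 other carbon substituents and has a hydrogen to migrate; after a 1,2-hydride shift from that carbon the positive charge sits on a tertiary centre.
Tertiary is more stable than secondary, so the shift occurs.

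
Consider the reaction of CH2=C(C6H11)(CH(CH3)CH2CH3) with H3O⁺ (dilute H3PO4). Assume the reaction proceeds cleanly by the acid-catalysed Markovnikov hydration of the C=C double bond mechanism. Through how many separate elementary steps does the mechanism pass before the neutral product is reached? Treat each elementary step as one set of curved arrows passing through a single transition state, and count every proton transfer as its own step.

Step 1: Electrophilic addition begins with the π(C=C) electrons forming a bond to the proton of H3O⁺. Following Markovnikov's rule, the resulting cation is tertiary. H2O is released.
(No 1,2-shift: no single shift to an adjacent carbon would give a more stable cation.)
Step 2: A lone pair on the oxygen of H2O attacks the carbocation, forming a C–O bond and an oxonium ion (a protonated alcohol).
Step 3: H2O removes a proton from the oxonium oxygen, regenerating H3O⁺ and giving the neutral alcohol.
Total: 3 elementary steps.

3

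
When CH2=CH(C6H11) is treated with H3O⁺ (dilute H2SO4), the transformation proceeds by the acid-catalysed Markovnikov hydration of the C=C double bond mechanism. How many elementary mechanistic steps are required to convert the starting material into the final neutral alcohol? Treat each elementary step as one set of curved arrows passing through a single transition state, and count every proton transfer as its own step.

Step 1: Protonation of the alkene by H3O⁺: the π bond acts as the nucleophile and picks up H⁺, giving the more stable (Markovnikov) secondary carbocation. H2O is released.
Step 2: A 1,2-hydride shift from the adjacent cyclohexyl carbon moves the positive charge from the secondary centre to an adjacent carbon, generating a more stable tertiary carbocation.
Step 3: Nucleophilic capture of the cation by H2O produces the protonated alcohol (an oxonium ion).
Step 4: Deprotonation of the oxonium ion by a water molecule delivers the neutral alcohol and regenerates the acid catalyst.
Total: 4 elementary steps.

4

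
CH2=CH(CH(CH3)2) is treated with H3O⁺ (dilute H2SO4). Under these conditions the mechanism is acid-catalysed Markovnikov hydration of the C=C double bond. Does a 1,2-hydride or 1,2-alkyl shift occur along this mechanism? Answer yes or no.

yes

The first-formed carbocation is secondary.
The adjacent isopropyl carbon already bears 2 other carbon substituents and has a hydrogen to migrate; after a 1,2-hydride shift from that carbon the positive charge sits on a tertiary centre.
Tertiary is more stable than secondary, so the shift occurs.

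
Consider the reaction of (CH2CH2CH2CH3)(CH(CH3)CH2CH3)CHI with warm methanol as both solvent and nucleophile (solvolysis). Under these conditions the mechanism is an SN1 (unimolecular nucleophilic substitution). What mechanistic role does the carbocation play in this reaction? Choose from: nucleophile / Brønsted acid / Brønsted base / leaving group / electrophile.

electrophile

Step 3: Nucleophilic capture: the oxygen of CH3OH bonds to the cationic carbon, producing an oxonium-ion intermediate.
The carbocation accepts an electron pair into an empty or π* orbital — it is the electrophile.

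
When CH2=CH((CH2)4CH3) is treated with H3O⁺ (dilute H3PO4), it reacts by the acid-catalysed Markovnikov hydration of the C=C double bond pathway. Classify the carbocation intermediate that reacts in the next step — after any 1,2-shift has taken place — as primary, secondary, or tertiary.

secondary

Step 1: The π electrons of the C=C bond attack a proton of H3O⁺; Markovnikov addition places the new C–H on the less-substituted alkene carbon, so the positive charge ends up on the more-substituted carbon — a secondary carbocation. H2O is released.
No single 1,2-shift to an adjacent carbon would give a more-substituted cation, so no rearrangement occurs.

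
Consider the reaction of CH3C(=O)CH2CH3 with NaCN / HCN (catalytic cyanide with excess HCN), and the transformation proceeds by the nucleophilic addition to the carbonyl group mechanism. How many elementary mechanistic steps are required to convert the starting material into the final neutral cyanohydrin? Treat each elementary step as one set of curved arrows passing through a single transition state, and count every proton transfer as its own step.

2

Step 1: A lone pair / filled orbital on CN⁻ attacks the electrophilic carbonyl carbon; the π(C=O) electrons shift onto oxygen, producing a tetrahedral alkoxide intermediate.
Step 2: Proton transfer from HCN to the alkoxide furnishes a cyanohydrin (and releases another CN⁻ to continue the reaction).
Total: 2 elementary steps.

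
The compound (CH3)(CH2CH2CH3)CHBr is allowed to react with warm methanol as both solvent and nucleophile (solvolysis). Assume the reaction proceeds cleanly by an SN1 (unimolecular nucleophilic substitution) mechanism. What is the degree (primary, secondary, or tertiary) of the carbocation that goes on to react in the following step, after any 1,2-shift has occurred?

Step 1: Rate-determining heterolysis of the C–Br bond gives Br⁻ and a secondary carbocation.
No single 1,2-shift to an adjacent carbon would give a more-substituted cation, so no rearrangement occurs.

secondary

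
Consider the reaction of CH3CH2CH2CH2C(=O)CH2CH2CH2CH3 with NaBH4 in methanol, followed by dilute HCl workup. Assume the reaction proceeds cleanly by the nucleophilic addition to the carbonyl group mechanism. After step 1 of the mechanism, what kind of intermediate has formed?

Step 1: A lone pair / filled orbital on H⁻ (delivered from BH4⁻) attacks the electrophilic carbonyl carbon; the π(C=O) electrons shift onto oxygen, producing a tetrahedral alkoxide intermediate.
After step 1 the species present is a tetrahedral alkoxide intermediate.

tetrahedral alkoxide intermediate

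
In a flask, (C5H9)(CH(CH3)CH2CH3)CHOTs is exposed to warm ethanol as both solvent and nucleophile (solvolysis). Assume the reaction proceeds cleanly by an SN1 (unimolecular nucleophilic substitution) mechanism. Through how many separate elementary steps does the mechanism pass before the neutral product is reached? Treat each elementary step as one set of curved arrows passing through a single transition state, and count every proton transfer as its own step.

4

Step 1: Unassisted departure of TsO⁻ (taking the C–O bonding pair) generates a secondary carbocation.
Step 2: A 1,2-hydride shift from the adjacent sec-butyl carbon moves the positive charge from the secondary centre to an adjacent carbon, generating a more stable tertiary carbocation.
Step 3: Nucleophilic capture: the oxygen of CH3CH2OH bonds to the cationic carbon, producing an oxonium-ion intermediate.
Step 4: Deprotonation of the oxonium oxygen by solvent ethanol yields the neutral ether.
Total: 4 elementary steps.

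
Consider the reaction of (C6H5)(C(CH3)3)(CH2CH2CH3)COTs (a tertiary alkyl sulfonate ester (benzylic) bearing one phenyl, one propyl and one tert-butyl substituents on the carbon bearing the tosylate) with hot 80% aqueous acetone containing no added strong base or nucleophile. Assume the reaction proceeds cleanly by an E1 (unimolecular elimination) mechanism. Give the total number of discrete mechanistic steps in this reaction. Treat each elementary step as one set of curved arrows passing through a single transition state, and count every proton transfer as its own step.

Step 1: The C–O bond breaks with both electrons going to the tosylate; TsO⁻ leaves and a tertiary carbocation remains.
(No 1,2-shift: no single shift to an adjacent carbon would give a more stable cation.)
Step 2: Loss of a β-proton to a water molecule of the solvent: the C–H bonding pair collapses toward the cationic carbon to form the C=C π bond, yielding the alkene.
Total: 2 elementary steps.

2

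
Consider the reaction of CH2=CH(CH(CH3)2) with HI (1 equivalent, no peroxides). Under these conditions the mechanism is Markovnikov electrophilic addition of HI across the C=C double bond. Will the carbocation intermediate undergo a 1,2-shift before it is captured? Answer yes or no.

yes

The first-formed carbocation is secondary.
The adjacent isopropyl carbon already bears 2 other carbon substituents and has a hydrogen to migrate; after a 1,2-hydride shift from that carbon the positive charge sits on a tertiary centre.
Tertiary is more stable than secondary, so the shift occurs.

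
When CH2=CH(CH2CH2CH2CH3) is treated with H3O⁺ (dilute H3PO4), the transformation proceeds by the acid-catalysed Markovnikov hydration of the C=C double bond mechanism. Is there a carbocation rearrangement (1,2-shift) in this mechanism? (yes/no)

The first-formed carbocation is secondary.
No single 1,2-shift to an adjacent carbon would produce a more-substituted cation than the one already present, so no rearrangement occurs.

no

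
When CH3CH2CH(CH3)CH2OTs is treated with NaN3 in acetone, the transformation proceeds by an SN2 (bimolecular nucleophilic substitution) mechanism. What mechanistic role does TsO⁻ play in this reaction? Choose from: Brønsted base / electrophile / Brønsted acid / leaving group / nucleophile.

leaving group

Step 1: N3⁻ attacks the back face of the α-carbon while TsO⁻ departs with the C–O bonding pair — a single concerted displacement through a pentacoordinate transition state.
TsO⁻ departs with both electrons of the breaking σ-bond — that is the definition of a leaving group.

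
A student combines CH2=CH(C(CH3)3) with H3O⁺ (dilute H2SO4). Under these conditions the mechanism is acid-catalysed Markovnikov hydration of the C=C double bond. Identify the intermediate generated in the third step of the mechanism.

oxonium ion

Step 1: Protonation of the alkene by H3O⁺: the π bond acts as the nucleophile and picks up H⁺, giving the more stable (Markovnikov) secondary carbocation. H2O is released.
Step 2: Carbocation rearrangement: a 1,2-methyl shift from the adjacent tert-butyl carbon converts the initially-formed secondary cation into the more stable tertiary cation.
Step 3: Nucleophilic capture of the cation by H2O produces the protonated alcohol (an oxonium ion).
After step 3 the species present is an oxonium ion.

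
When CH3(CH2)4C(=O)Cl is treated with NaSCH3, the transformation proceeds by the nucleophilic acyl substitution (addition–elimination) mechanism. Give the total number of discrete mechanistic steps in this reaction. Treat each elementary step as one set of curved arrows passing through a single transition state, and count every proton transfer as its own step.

2

Step 1: A lone pair on the S of CH3S⁻ attacks the electrophilic acyl carbon; the π(C=O) electrons move onto oxygen, giving a tetrahedral intermediate.
Step 2: An oxygen lone pair re-forms the C=O π bond as the C–Cl σ-bond breaks; Cl⁻ is expelled.
Total: 2 elementary steps.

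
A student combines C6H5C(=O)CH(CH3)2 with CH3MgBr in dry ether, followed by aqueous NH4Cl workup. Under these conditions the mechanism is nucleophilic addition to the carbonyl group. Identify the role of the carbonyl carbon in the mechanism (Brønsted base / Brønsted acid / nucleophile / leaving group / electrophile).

electrophile

Step 1: the carbanion-like carbon of CH3MgBr attacks the sp² carbonyl carbon; the C=O π bond breaks and the electrons end up as a lone pair on the alkoxide oxygen of the tetrahedral intermediate.
The carbonyl carbon accepts an electron pair into an empty or π* orbital — it is the electrophile.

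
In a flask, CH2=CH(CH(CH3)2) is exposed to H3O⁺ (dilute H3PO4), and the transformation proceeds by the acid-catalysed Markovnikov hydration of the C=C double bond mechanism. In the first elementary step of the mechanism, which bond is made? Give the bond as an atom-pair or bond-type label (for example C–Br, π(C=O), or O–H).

Step 1: Electrophilic addition begins with the π(C=C) electrons forming a bond to the proton of H3O⁺. Following Markovnikov's rule, the resulting cation is secondary. H2O is released.
The bond formed in this step is the C–H bond.

C–H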